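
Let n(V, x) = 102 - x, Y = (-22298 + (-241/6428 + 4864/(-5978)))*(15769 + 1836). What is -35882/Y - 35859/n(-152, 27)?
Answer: -2575900557115893739/5387561803632075 ≈ -478.12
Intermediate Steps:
Y = -1077512360726415/2744756 (Y = (-22298 + (-241*1/6428 + 4864*(-1/5978)))*17605 = (-22298 + (-241/6428 - 2432/2989))*17605 = (-22298 - 16353245/19213292)*17605 = -428434338261/19213292*17605 = -1077512360726415/2744756 ≈ -3.9257e+8)
-35882/Y - 35859/n(-152, 27) = -35882/(-1077512360726415/2744756) - 35859/(102 - 1*27) = -35882*(-2744756/1077512360726415) - 35859/(102 - 27) = 98487334792/1077512360726415 - 35859/75 = 98487334792/1077512360726415 - 35859*1/75 = 98487334792/1077512360726415 - 11953/25 = -2575900557115893739/5387561803632075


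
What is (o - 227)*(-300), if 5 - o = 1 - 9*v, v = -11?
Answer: 96600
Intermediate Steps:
o = -95 (o = 5 - (1 - 9*(-11)) = 5 - (1 + 99) = 5 - 1*100 = 5 - 100 = -95)
(o - 227)*(-300) = (-95 - 227)*(-300) = -322*(-300) = 96600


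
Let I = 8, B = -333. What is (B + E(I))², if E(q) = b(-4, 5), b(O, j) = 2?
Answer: 109561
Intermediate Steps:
E(q) = 2
(B + E(I))² = (-333 + 2)² = (-331)² = 109561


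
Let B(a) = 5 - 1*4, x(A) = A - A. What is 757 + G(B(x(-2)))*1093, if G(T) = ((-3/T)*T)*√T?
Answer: -2522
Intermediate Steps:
x(A) = 0
B(a) = 1 (B(a) = 5 - 4 = 1)
G(T) = -3*√T
757 + G(B(x(-2)))*1093 = 757 - 3*√1*1093 = 757 - 3*1*1093 = 757 - 3*1093 = 757 - 3279 = -2522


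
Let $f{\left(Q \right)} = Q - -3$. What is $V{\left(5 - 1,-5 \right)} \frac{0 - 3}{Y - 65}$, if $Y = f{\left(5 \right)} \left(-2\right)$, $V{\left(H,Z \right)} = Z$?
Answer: $- \frac{5}{27} \approx -0.18519$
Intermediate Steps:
$f{\left(Q \right)} = 3 + Q$ ($f{\left(Q \right)} = Q + 3 = 3 + Q$)
$Y = -16$ ($Y = \left(3 + 5\right) \left(-2\right) = 8 \left(-2\right) = -16$)
$V{\left(5 - 1,-5 \right)} \frac{0 - 3}{Y - 65} = - 5 \frac{0 - 3}{-16 - 65} = - 5 \left(- \frac{3}{-81}\right) = - 5 \left(\left(-3\right) \left(- \frac{1}{81}\right)\right) = \left(-5\right) \frac{1}{27} = - \frac{5}{27}$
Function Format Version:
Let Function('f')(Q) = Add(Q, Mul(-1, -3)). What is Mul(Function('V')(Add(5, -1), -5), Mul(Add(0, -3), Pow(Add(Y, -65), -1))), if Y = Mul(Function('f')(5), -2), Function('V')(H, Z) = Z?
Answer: Rational(-5, 27) ≈ -0.18519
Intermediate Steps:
Function('f')(Q) = Add(3, Q) (Function('f')(Q) = Add(Q, 3) = Add(3, Q))
Y = -16 (Y = Mul(Add(3, 5), -2) = Mul(8, -2) = -16)
Mul(Function('V')(Add(5, -1), -5), Mul(Add(0, -3), Pow(Add(Y, -65), -1))) = Mul(-5, Mul(Add(0, -3), Pow(Add(-16, -65), -1))) = Mul(-5, Mul(-3, Pow(-81, -1))) = Mul(-5, Mul(-3, Rational(-1, 81))) = Mul(-5, Rational(1, 27)) = Rational(-5, 27)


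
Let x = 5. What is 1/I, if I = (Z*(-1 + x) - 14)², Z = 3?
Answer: ¼ ≈ 0.25000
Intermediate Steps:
I = 4 (I = (3*(-1 + 5) - 14)² = (3*4 - 14)² = (12 - 14)² = (-2)² = 4)
1/I = 1/4 = ¼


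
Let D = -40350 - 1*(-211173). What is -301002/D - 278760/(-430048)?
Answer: -3409445359/3060920396 ≈ -1.1139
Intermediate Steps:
D = 170823 (D = -40350 + 211173 = 170823)
-301002/D - 278760/(-430048) = -301002/170823 - 278760/(-430048) = -301002*1/170823 - 278760*(-1/430048) = -100334/56941 + 34845/53756 = -3409445359/3060920396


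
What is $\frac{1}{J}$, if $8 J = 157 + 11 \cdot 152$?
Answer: $\frac{8}{1829} \approx 0.004374$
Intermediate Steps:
$J = \frac{1829}{8}$ ($J = \frac{157 + 11 \cdot 152}{8} = \frac{157 + 1672}{8} = \frac{1}{8} \cdot 1829 = \frac{1829}{8} \approx 228.63$)
$\frac{1}{J} = \frac{1}{\frac{1829}{8}} = \frac{8}{1829}$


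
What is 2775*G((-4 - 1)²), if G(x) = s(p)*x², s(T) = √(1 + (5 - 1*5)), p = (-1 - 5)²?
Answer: 1734375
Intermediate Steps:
p = 36 (p = (-6)² = 36)
s(T) = 1 (s(T) = √(1 + (5 - 5)) = √(1 + 0) = √1 = 1)
G(x) = x² (G(x) = 1*x² = x²)
2775*G((-4 - 1)²) = 2775*((-4 - 1)²)² = 2775*((-5)²)² = 2775*25² = 2775*625 = 1734375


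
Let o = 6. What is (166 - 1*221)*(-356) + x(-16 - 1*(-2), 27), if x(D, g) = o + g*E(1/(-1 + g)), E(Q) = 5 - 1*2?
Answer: 19667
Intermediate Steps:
E(Q) = 3 (E(Q) = 5 - 2 = 3)
x(D, g) = 6 + 3*g (x(D, g) = 6 + g*3 = 6 + 3*g)
(166 - 1*221)*(-356) + x(-16 - 1*(-2), 27) = (166 - 1*221)*(-356) + (6 + 3*27) = (166 - 221)*(-356) + (6 + 81) = -55*(-356) + 87 = 19580 + 87 = 19667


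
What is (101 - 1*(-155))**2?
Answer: 65536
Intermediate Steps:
(101 - 1*(-155))**2 = (101 + 155)**2 = 256**2 = 65536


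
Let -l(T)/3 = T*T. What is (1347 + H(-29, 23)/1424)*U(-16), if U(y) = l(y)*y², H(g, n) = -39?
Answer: -23569477632/89 ≈ -2.6483e+8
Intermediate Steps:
l(T) = -3*T² (l(T) = -3*T*T = -3*T²)
U(y) = -3*y⁴ (U(y) = (-3*y²)*y² = -3*y⁴)
(1347 + H(-29, 23)/1424)*U(-16) = (1347 - 39/1424)*(-3*(-16)⁴) = (1347 - 39*1/1424)*(-3*65536) = (1347 - 39/1424)*(-196608) = (1918089/1424)*(-196608) = -23569477632/89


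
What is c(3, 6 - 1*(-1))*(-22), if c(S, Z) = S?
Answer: -66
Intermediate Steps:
c(3, 6 - 1*(-1))*(-22) = 3*(-22) = -66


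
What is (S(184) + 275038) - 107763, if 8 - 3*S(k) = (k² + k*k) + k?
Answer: 433937/3 ≈ 1.4465e+5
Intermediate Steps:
S(k) = 8/3 - 2*k²/3 - k/3 (S(k) = 8/3 - ((k² + k*k) + k)/3 = 8/3 - ((k² + k²) + k)/3 = 8/3 - (2*k² + k)/3 = 8/3 - (k + 2*k²)/3 = 8/3 + (-2*k²/3 - k/3) = 8/3 - 2*k²/3 - k/3)
(S(184) + 275038) - 107763 = ((8/3 - ⅔*184² - ⅓*184) + 275038) - 107763 = ((8/3 - ⅔*33856 - 184/3) + 275038) - 107763 = ((8/3 - 67712/3 - 184/3) + 275038) - 107763 = (-67888/3 + 275038) - 107763 = 757226/3 - 107763 = 433937/3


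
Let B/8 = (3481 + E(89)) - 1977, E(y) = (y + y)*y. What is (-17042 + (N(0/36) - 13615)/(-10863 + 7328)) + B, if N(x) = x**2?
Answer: 12294715/101 ≈ 1.2173e+5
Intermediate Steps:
E(y) = 2*y**2 (E(y) = (2*y)*y = 2*y**2)
B = 138768 (B = 8*((3481 + 2*89**2) - 1977) = 8*((3481 + 2*7921) - 1977) = 8*((3481 + 15842) - 1977) = 8*(19323 - 1977) = 8*17346 = 138768)
(-17042 + (N(0/36) - 13615)/(-10863 + 7328)) + B = (-17042 + ((0/36)**2 - 13615)/(-10863 + 7328)) + 138768 = (-17042 + ((0*(1/36))**2 - 13615)/(-3535)) + 138768 = (-17042 + (0**2 - 13615)*(-1/3535)) + 138768 = (-17042 + (0 - 13615)*(-1/3535)) + 138768 = (-17042 - 13615*(-1/3535)) + 138768 = (-17042 + 389/101) + 138768 = -1720853/101 + 138768 = 12294715/101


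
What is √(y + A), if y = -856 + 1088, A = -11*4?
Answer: 2*√47 ≈ 13.711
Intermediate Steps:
A = -44
y = 232
√(y + A) = √(232 - 44) = √188 = 2*√47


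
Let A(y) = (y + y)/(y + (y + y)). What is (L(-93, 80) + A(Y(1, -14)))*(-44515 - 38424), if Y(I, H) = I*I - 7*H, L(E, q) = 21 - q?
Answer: 14514325/3 ≈ 4.8381e+6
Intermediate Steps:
Y(I, H) = I² - 7*H
A(y) = ⅔ (A(y) = (2*y)/(y + 2*y) = (2*y)/((3*y)) = (2*y)*(1/(3*y)) = ⅔)
(L(-93, 80) + A(Y(1, -14)))*(-44515 - 38424) = ((21 - 1*80) + ⅔)*(-44515 - 38424) = ((21 - 80) + ⅔)*(-82939) = (-59 + ⅔)*(-82939) = -175/3*(-82939) = 14514325/3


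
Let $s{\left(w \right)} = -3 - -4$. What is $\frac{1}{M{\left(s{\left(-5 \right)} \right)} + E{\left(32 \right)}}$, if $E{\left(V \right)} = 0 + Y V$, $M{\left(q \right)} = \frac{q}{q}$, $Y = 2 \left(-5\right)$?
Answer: $- \frac{1}{319} \approx -0.0031348$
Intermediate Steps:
$s{\left(w \right)} = 1$ ($s{\left(w \right)} = -3 + 4 = 1$)
$Y = -10$
$M{\left(q \right)} = 1$
$E{\left(V \right)} = - 10 V$ ($E{\left(V \right)} = 0 - 10 V = - 10 V$)
$\frac{1}{M{\left(s{\left(-5 \right)} \right)} + E{\left(32 \right)}} = \frac{1}{1 - 320} = \frac{1}{-319} = - \frac{1}{319}$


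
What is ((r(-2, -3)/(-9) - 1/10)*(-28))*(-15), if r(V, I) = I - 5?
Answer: 994/3 ≈ 331.33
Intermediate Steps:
r(V, I) = -5 + I
((r(-2, -3)/(-9) - 1/10)*(-28))*(-15) = (((-5 - 3)/(-9) - 1/10)*(-28))*(-15) = ((-8*(-⅑) - 1*⅒)*(-28))*(-15) = ((8/9 - ⅒)*(-28))*(-15) = ((71/90)*(-28))*(-15) = -994/45*(-15) = 994/3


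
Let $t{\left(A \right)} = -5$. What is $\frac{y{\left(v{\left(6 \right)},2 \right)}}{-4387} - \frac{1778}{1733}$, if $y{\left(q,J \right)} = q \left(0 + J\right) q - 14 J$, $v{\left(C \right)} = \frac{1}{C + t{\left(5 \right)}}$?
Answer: $- \frac{7755028}{7602671} \approx -1.02$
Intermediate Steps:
$v{\left(C \right)} = \frac{1}{-5 + C}$ ($v{\left(C \right)} = \frac{1}{C - 5} = \frac{1}{-5 + C}$)
$y{\left(q,J \right)} = - 14 J + J q^{2}$ ($y{\left(q,J \right)} = q J q - 14 J = J q q - 14 J = J q^{2} - 14 J = - 14 J + J q^{2}$)
$\frac{y{\left(v{\left(6 \right)},2 \right)}}{-4387} - \frac{1778}{1733} = \frac{2 \left(-14 + \left(\frac{1}{-5 + 6}\right)^{2}\right)}{-4387} - \frac{1778}{1733} = 2 \left(-14 + \left(1^{-1}\right)^{2}\right) \left(- \frac{1}{4387}\right) - \frac{1778}{1733} = 2 \left(-14 + 1^{2}\right) \left(- \frac{1}{4387}\right) - \frac{1778}{1733} = 2 \left(-14 + 1\right) \left(- \frac{1}{4387}\right) - \frac{1778}{1733} = 2 \left(-13\right) \left(- \frac{1}{4387}\right) - \frac{1778}{1733} = \left(-26\right) \left(- \frac{1}{4387}\right) - \frac{1778}{1733} = \frac{26}{4387} - \frac{1778}{1733} = - \frac{7755028}{7602671}$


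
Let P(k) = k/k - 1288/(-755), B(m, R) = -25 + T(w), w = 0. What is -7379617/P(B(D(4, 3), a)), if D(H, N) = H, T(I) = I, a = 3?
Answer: -5571610835/2043 ≈ -2.7272e+6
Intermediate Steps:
B(m, R) = -25 (B(m, R) = -25 + 0 = -25)
P(k) = 2043/755 (P(k) = 1 - 1288*(-1/755) = 1 + 1288/755 = 2043/755)
-7379617/P(B(D(4, 3), a)) = -7379617/2043/755 = -7379617*755/2043 = -5571610835/2043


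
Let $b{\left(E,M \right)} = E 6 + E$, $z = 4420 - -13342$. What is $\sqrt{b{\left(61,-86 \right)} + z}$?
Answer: $3 \sqrt{2021} \approx 134.87$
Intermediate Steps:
$z = 17762$ ($z = 4420 + 13342 = 17762$)
$b{\left(E,M \right)} = 7 E$ ($b{\left(E,M \right)} = 6 E + E = 7 E$)
$\sqrt{b{\left(61,-86 \right)} + z} = \sqrt{7 \cdot 61 + 17762} = \sqrt{427 + 17762} = \sqrt{18189} = 3 \sqrt{2021}$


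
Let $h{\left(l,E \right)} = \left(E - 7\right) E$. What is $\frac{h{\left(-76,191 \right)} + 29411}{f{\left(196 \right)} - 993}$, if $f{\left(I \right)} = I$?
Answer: $- \frac{64555}{797} \approx -80.997$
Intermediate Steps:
$h{\left(l,E \right)} = E \left(-7 + E\right)$ ($h{\left(l,E \right)} = \left(-7 + E\right) E = E \left(-7 + E\right)$)
$\frac{h{\left(-76,191 \right)} + 29411}{f{\left(196 \right)} - 993} = \frac{191 \left(-7 + 191\right) + 29411}{196 - 993} = \frac{191 \cdot 184 + 29411}{-797} = \left(35144 + 29411\right) \left(- \frac{1}{797}\right) = 64555 \left(- \frac{1}{797}\right) = - \frac{64555}{797}$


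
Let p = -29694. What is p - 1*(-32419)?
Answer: 2725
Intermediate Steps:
p - 1*(-32419) = -29694 - 1*(-32419) = -29694 + 32419 = 2725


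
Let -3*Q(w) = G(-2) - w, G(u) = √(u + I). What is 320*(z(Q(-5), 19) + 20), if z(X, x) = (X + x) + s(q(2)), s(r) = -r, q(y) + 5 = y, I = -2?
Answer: 38720/3 - 640*I/3 ≈ 12907.0 - 213.33*I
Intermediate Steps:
q(y) = -5 + y
G(u) = √(-2 + u) (G(u) = √(u - 2) = √(-2 + u))
Q(w) = -2*I/3 + w/3 (Q(w) = -(√(-2 - 2) - w)/3 = -(√(-4) - w)/3 = -(2*I - w)/3 = -(-w + 2*I)/3 = -2*I/3 + w/3)
z(X, x) = 3 + X + x (z(X, x) = (X + x) - (-5 + 2) = (X + x) - 1*(-3) = (X + x) + 3 = 3 + X + x)
320*(z(Q(-5), 19) + 20) = 320*((3 + (-2*I/3 + (⅓)*(-5)) + 19) + 20) = 320*((3 + (-2*I/3 - 5/3) + 19) + 20) = 320*((3 + (-5/3 - 2*I/3) + 19) + 20) = 320*((61/3 - 2*I/3) + 20) = 320*(121/3 - 2*I/3) = 38720/3 - 640*I/3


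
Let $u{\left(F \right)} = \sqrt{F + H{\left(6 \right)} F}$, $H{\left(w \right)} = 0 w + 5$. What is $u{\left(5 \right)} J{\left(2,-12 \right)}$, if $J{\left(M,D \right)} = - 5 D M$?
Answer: $120 \sqrt{30} \approx 657.27$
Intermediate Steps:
$H{\left(w \right)} = 5$ ($H{\left(w \right)} = 0 + 5 = 5$)
$u{\left(F \right)} = \sqrt{6} \sqrt{F}$ ($u{\left(F \right)} = \sqrt{F + 5 F} = \sqrt{6 F} = \sqrt{6} \sqrt{F}$)
$J{\left(M,D \right)} = - 5 D M$
$u{\left(5 \right)} J{\left(2,-12 \right)} = \sqrt{6} \sqrt{5} \left(\left(-5\right) \left(-12\right) 2\right) = \sqrt{30} \cdot 120 = 120 \sqrt{30}$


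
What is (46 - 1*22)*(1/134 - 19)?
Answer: -30540/67 ≈ -455.82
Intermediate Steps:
(46 - 1*22)*(1/134 - 19) = (46 - 22)*(1/134 - 19) = 24*(-2545/134) = -30540/67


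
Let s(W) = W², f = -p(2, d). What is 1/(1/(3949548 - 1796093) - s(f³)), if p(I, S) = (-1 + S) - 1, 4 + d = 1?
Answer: -2153455/33647734374 ≈ -6.4000e-5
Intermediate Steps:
d = -3 (d = -4 + 1 = -3)
p(I, S) = -2 + S
f = 5 (f = -(-2 - 3) = -1*(-5) = 5)
1/(1/(3949548 - 1796093) - s(f³)) = 1/(1/(3949548 - 1796093) - (5³)²) = 1/(1/2153455 - 1*125²) = 1/(1/2153455 - 1*15625) = 1/(1/2153455 - 15625) = 1/(-33647734374/2153455) = -2153455/33647734374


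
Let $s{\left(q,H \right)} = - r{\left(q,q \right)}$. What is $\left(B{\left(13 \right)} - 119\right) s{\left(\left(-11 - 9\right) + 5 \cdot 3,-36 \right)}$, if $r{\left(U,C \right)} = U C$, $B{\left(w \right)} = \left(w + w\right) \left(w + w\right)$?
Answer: $-13925$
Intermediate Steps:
$B{\left(w \right)} = 4 w^{2}$ ($B{\left(w \right)} = 2 w 2 w = 4 w^{2}$)
$r{\left(U,C \right)} = C U$
$s{\left(q,H \right)} = - q^{2}$ ($s{\left(q,H \right)} = - q q = - q^{2}$)
$\left(B{\left(13 \right)} - 119\right) s{\left(\left(-11 - 9\right) + 5 \cdot 3,-36 \right)} = \left(4 \cdot 13^{2} - 119\right) \left(- \left(\left(-11 - 9\right) + 5 \cdot 3\right)^{2}\right) = \left(4 \cdot 169 - 119\right) \left(- \left(-20 + 15\right)^{2}\right) = \left(676 - 119\right) \left(- \left(-5\right)^{2}\right) = 557 \left(\left(-1\right) 25\right) = 557 \left(-25\right) = -13925$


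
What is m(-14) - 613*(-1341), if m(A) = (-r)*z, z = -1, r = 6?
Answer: 822039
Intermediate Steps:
m(A) = 6 (m(A) = -1*6*(-1) = -6*(-1) = 6)
m(-14) - 613*(-1341) = 6 - 613*(-1341) = 6 + 822033 = 822039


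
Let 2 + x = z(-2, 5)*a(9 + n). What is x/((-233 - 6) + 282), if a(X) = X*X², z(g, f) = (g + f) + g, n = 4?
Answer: 2195/43 ≈ 51.047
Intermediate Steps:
z(g, f) = f + 2*g (z(g, f) = (f + g) + g = f + 2*g)
a(X) = X³
x = 2195 (x = -2 + (5 + 2*(-2))*(9 + 4)³ = -2 + (5 - 4)*13³ = -2 + 1*2197 = -2 + 2197 = 2195)
x/((-233 - 6) + 282) = 2195/((-233 - 6) + 282) = 2195/(-239 + 282) = 2195/43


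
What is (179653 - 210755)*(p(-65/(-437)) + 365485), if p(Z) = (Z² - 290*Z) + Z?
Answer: -2170549490709790/190969 ≈ -1.1366e+10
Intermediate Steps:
p(Z) = Z² - 289*Z
(179653 - 210755)*(p(-65/(-437)) + 365485) = (179653 - 210755)*((-65/(-437))*(-289 - 65/(-437)) + 365485) = -31102*((-65*(-1/437))*(-289 - 65*(-1/437)) + 365485) = -31102*(65*(-289 + 65/437)/437 + 365485) = -31102*((65/437)*(-126228/437) + 365485) = -31102*(-8204820/190969 + 365485) = -31102*69788100145/190969 = -2170549490709790/190969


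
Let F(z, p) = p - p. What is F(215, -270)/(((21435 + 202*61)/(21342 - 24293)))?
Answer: 0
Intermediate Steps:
F(z, p) = 0
F(215, -270)/(((21435 + 202*61)/(21342 - 24293))) = 0/(((21435 + 202*61)/(21342 - 24293))) = 0/(((21435 + 12322)/(-2951))) = 0/((33757*(-1/2951))) = 0/(-33757/2951) = 0*(-2951/33757) = 0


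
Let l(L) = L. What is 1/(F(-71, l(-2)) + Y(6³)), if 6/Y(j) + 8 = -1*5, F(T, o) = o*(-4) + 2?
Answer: 13/124 ≈ 0.10484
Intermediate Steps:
F(T, o) = 2 - 4*o (F(T, o) = -4*o + 2 = 2 - 4*o)
Y(j) = -6/13 (Y(j) = 6/(-8 - 1*5) = 6/(-8 - 5) = 6/(-13) = 6*(-1/13) = -6/13)
1/(F(-71, l(-2)) + Y(6³)) = 1/((2 - 4*(-2)) - 6/13) = 1/((2 + 8) - 6/13) = 1/(10 - 6/13) = 1/(124/13) = 13/124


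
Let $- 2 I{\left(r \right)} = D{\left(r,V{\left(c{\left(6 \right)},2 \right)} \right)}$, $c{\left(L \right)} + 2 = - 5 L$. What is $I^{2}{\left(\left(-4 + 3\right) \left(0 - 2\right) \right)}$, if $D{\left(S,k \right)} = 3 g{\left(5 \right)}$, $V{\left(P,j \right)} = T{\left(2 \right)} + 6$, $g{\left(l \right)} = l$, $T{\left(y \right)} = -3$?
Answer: $\frac{225}{4} \approx 56.25$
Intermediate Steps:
$c{\left(L \right)} = -2 - 5 L$
$V{\left(P,j \right)} = 3$ ($V{\left(P,j \right)} = -3 + 6 = 3$)
$D{\left(S,k \right)} = 15$ ($D{\left(S,k \right)} = 3 \cdot 5 = 15$)
$I{\left(r \right)} = - \frac{15}{2}$ ($I{\left(r \right)} = \left(- \frac{1}{2}\right) 15 = - \frac{15}{2}$)
$I^{2}{\left(\left(-4 + 3\right) \left(0 - 2\right) \right)} = \left(- \frac{15}{2}\right)^{2} = \frac{225}{4}$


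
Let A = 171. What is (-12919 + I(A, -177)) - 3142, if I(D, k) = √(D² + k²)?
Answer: -16061 + 3*√6730 ≈ -15815.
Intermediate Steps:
(-12919 + I(A, -177)) - 3142 = (-12919 + √(171² + (-177)²)) - 3142 = (-12919 + √(29241 + 31329)) - 3142 = (-12919 + √60570) - 3142 = (-12919 + 3*√6730) - 3142 = -16061 + 3*√6730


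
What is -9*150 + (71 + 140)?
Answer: -1139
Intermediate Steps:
-9*150 + (71 + 140) = -1350 + 211 = -1139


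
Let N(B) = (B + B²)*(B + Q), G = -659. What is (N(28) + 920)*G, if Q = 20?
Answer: -26291464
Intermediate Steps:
N(B) = (20 + B)*(B + B²) (N(B) = (B + B²)*(B + 20) = (B + B²)*(20 + B) = (20 + B)*(B + B²))
(N(28) + 920)*G = (28*(20 + 28² + 21*28) + 920)*(-659) = (28*(20 + 784 + 588) + 920)*(-659) = (28*1392 + 920)*(-659) = (38976 + 920)*(-659) = 39896*(-659) = -26291464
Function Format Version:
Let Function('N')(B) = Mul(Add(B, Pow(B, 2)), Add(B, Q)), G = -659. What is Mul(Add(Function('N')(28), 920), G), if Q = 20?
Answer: -26291464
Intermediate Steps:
Function('N')(B) = Mul(Add(20, B), Add(B, Pow(B, 2))) (Function('N')(B) = Mul(Add(B, Pow(B, 2)), Add(B, 20)) = Mul(Add(B, Pow(B, 2)), Add(20, B)) = Mul(Add(20, B), Add(B, Pow(B, 2))))
Mul(Add(Function('N')(28), 920), G) = Mul(Add(Mul(28, Add(20, Pow(28, 2), Mul(21, 28))), 920), -659) = Mul(Add(Mul(28, Add(20, 784, 588)), 920), -659) = Mul(Add(Mul(28, 1392), 920), -659) = Mul(Add(38976, 920), -659) = Mul(39896, -659) = -26291464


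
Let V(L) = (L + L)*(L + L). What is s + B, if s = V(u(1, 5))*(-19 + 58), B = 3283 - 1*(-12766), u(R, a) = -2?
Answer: 16673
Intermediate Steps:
V(L) = 4*L² (V(L) = (2*L)*(2*L) = 4*L²)
B = 16049 (B = 3283 + 12766 = 16049)
s = 624 (s = (4*(-2)²)*(-19 + 58) = (4*4)*39 = 16*39 = 624)
s + B = 624 + 16049 = 16673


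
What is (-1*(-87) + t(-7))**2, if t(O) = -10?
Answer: 5929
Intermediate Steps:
(-1*(-87) + t(-7))**2 = (-1*(-87) - 10)**2 = (87 - 10)**2 = 77**2 = 5929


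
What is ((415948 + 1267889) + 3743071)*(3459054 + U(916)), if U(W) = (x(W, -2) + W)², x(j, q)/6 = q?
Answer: 23206923873160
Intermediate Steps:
x(j, q) = 6*q
U(W) = (-12 + W)² (U(W) = (6*(-2) + W)² = (-12 + W)²)
((415948 + 1267889) + 3743071)*(3459054 + U(916)) = ((415948 + 1267889) + 3743071)*(3459054 + (-12 + 916)²) = (1683837 + 3743071)*(3459054 + 904²) = 5426908*(3459054 + 817216) = 5426908*4276270 = 23206923873160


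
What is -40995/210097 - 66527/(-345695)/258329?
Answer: -3660964297513606/18762301562784535 ≈ -0.19512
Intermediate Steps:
-40995/210097 - 66527/(-345695)/258329 = -40995*1/210097 - 66527*(-1/345695)*(1/258329) = -40995/210097 + (66527/345695)*(1/258329) = -40995/210097 + 66527/89303043655 = -3660964297513606/18762301562784535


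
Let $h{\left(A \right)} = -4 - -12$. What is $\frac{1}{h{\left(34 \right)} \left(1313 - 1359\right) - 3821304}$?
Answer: $- \frac{1}{3821672} \approx -2.6167 \cdot 10^{-7}$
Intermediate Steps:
$h{\left(A \right)} = 8$ ($h{\left(A \right)} = -4 + 12 = 8$)
$\frac{1}{h{\left(34 \right)} \left(1313 - 1359\right) - 3821304} = \frac{1}{8 \left(1313 - 1359\right) - 3821304} = \frac{1}{8 \left(-46\right) - 3821304} = \frac{1}{-368 - 3821304} = \frac{1}{-3821672} = - \frac{1}{3821672}$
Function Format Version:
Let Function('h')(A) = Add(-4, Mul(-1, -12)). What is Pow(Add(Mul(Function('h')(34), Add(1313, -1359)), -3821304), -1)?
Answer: Rational(-1, 3821672) ≈ -2.6167e-7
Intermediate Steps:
Function('h')(A) = 8 (Function('h')(A) = Add(-4, 12) = 8)
Pow(Add(Mul(Function('h')(34), Add(1313, -1359)), -3821304), -1) = Pow(Add(Mul(8, Add(1313, -1359)), -3821304), -1) = Pow(Add(Mul(8, -46), -3821304), -1) = Pow(Add(-368, -3821304), -1) = Pow(-3821672, -1) = Rational(-1, 3821672)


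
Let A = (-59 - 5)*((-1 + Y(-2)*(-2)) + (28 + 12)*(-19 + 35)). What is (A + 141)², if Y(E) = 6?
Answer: 1598960169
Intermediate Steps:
A = -40128 (A = (-59 - 5)*((-1 + 6*(-2)) + (28 + 12)*(-19 + 35)) = -64*((-1 - 12) + 40*16) = -64*(-13 + 640) = -64*627 = -40128)
(A + 141)² = (-40128 + 141)² = (-39987)² = 1598960169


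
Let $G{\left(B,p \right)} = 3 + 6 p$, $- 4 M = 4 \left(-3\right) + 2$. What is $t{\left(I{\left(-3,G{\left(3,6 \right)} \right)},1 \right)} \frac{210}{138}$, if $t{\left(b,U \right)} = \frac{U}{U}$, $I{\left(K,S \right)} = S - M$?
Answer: $\frac{35}{23} \approx 1.5217$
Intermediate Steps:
$M = \frac{5}{2}$ ($M = - \frac{4 \left(-3\right) + 2}{4} = - \frac{-12 + 2}{4} = \left(- \frac{1}{4}\right) \left(-10\right) = \frac{5}{2} \approx 2.5$)
$I{\left(K,S \right)} = - \frac{5}{2} + S$ ($I{\left(K,S \right)} = S - \frac{5}{2} = - \frac{5}{2} + S$)
$t{\left(b,U \right)} = 1$
$t{\left(I{\left(-3,G{\left(3,6 \right)} \right)},1 \right)} \frac{210}{138} = 1 \cdot \frac{210}{138} = 1 \cdot 210 \cdot \frac{1}{138} = 1 \cdot \frac{35}{23} = \frac{35}{23}$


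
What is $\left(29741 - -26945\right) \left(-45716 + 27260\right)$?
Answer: $-1046196816$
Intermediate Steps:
$\left(29741 - -26945\right) \left(-45716 + 27260\right) = \left(29741 + 26945\right) \left(-18456\right) = 56686 \left(-18456\right) = -1046196816$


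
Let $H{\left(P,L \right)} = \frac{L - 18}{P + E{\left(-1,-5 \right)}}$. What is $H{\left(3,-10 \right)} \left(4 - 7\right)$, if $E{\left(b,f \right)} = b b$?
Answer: $21$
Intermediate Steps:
$E{\left(b,f \right)} = b^{2}$
$H{\left(P,L \right)} = \frac{-18 + L}{1 + P}$ ($H{\left(P,L \right)} = \frac{L - 18}{P + \left(-1\right)^{2}} = \frac{-18 + L}{P + 1} = \frac{-18 + L}{1 + P}$)
$H{\left(3,-10 \right)} \left(4 - 7\right) = \frac{-18 - 10}{1 + 3} \left(4 - 7\right) = \frac{1}{4} \left(-28\right) \left(-3\right) = \left(-7\right) \left(-3\right) = 21$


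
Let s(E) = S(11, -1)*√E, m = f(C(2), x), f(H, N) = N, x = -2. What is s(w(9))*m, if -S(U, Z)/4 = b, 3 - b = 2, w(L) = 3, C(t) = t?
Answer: 8*√3 ≈ 13.856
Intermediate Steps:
b = 1 (b = 3 - 1*2 = 3 - 2 = 1)
S(U, Z) = -4 (S(U, Z) = -4*1 = -4)
m = -2
s(E) = -4*√E
s(w(9))*m = -4*√3*(-2) = 8*√3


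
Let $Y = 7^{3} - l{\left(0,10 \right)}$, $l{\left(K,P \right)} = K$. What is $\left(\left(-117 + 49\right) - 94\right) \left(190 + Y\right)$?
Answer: $-86346$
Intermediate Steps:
$Y = 343$ ($Y = 7^{3} - 0 = 343 + 0 = 343$)
$\left(\left(-117 + 49\right) - 94\right) \left(190 + Y\right) = \left(\left(-117 + 49\right) - 94\right) \left(190 + 343\right) = \left(-68 - 94\right) 533 = \left(-162\right) 533 = -86346$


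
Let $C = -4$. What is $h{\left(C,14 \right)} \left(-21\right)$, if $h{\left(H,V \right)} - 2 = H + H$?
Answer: $126$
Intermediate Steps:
$h{\left(H,V \right)} = 2 + 2 H$ ($h{\left(H,V \right)} = 2 + \left(H + H\right) = 2 + 2 H$)
$h{\left(C,14 \right)} \left(-21\right) = \left(2 + 2 \left(-4\right)\right) \left(-21\right) = \left(2 - 8\right) \left(-21\right) = \left(-6\right) \left(-21\right) = 126$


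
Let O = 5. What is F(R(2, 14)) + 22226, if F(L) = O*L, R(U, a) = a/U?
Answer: 22261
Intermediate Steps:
F(L) = 5*L
F(R(2, 14)) + 22226 = 5*(14/2) + 22226 = 5*(14*(1/2)) + 22226 = 5*7 + 22226 = 35 + 22226 = 22261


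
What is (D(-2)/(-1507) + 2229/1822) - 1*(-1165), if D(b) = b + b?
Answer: 3202169801/2745754 ≈ 1166.2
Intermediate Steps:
D(b) = 2*b
(D(-2)/(-1507) + 2229/1822) - 1*(-1165) = ((2*(-2))/(-1507) + 2229/1822) - 1*(-1165) = (-4*(-1/1507) + 2229*(1/1822)) + 1165 = (4/1507 + 2229/1822) + 1165 = 3366391/2745754 + 1165 = 3202169801/2745754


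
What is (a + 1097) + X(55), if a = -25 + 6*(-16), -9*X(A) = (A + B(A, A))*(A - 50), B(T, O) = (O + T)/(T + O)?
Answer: 8504/9 ≈ 944.89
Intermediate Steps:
B(T, O) = 1 (B(T, O) = (O + T)/(O + T) = 1)
X(A) = -(1 + A)*(-50 + A)/9 (X(A) = -(A + 1)*(A - 50)/9 = -(1 + A)*(-50 + A)/9)
a = -121 (a = -25 - 96 = -121)
(a + 1097) + X(55) = (-121 + 1097) + (50/9 - ⅑*55² + (49/9)*55) = 976 + (50/9 - ⅑*3025 + 2695/9) = 976 + (50/9 - 3025/9 + 2695/9) = 976 - 280/9 = 8504/9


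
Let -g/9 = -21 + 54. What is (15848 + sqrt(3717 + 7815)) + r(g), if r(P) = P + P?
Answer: 15254 + 62*sqrt(3) ≈ 15361.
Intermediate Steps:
g = -297 (g = -9*(-21 + 54) = -9*33 = -297)
r(P) = 2*P
(15848 + sqrt(3717 + 7815)) + r(g) = (15848 + sqrt(3717 + 7815)) + 2*(-297) = (15848 + sqrt(11532)) - 594 = (15848 + 62*sqrt(3)) - 594 = 15254 + 62*sqrt(3)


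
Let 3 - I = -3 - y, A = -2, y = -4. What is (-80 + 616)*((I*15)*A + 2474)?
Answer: 1293904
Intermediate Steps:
I = 2 (I = 3 - (-3 - 1*(-4)) = 3 - (-3 + 4) = 3 - 1*1 = 3 - 1 = 2)
(-80 + 616)*((I*15)*A + 2474) = (-80 + 616)*((2*15)*(-2) + 2474) = 536*(30*(-2) + 2474) = 536*(-60 + 2474) = 536*2414 = 1293904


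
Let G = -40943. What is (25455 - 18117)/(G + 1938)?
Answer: -7338/39005 ≈ -0.18813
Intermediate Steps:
(25455 - 18117)/(G + 1938) = (25455 - 18117)/(-40943 + 1938) = 7338/(-39005) = 7338*(-1/39005) = -7338/39005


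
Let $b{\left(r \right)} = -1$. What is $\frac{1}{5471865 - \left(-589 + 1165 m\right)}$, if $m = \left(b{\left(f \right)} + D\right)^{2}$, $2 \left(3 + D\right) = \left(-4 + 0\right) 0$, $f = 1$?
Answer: $\frac{1}{5453814} \approx 1.8336 \cdot 10^{-7}$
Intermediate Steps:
$D = -3$ ($D = -3 + \frac{\left(-4 + 0\right) 0}{2} = -3 + \frac{\left(-4\right) 0}{2} = -3 + \frac{1}{2} \cdot 0 = -3 + 0 = -3$)
$m = 16$ ($m = \left(-1 - 3\right)^{2} = \left(-4\right)^{2} = 16$)
$\frac{1}{5471865 - \left(-589 + 1165 m\right)} = \frac{1}{5471865 + \left(589 - 18640\right)} = \frac{1}{5471865 - 18051} = \frac{1}{5453814}$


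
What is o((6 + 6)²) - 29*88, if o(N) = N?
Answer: -2408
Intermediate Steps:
o((6 + 6)²) - 29*88 = (6 + 6)² - 29*88 = 12² - 2552 = 144 - 2552 = -2408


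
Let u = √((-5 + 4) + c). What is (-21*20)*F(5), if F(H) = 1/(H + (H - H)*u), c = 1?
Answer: -84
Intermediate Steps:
u = 0 (u = √((-5 + 4) + 1) = √(-1 + 1) = √0 = 0)
F(H) = 1/H (F(H) = 1/(H + (H - H)*0) = 1/(H + 0*0) = 1/(H + 0) = 1/H)
(-21*20)*F(5) = -21*20/5 = -420*⅕ = -84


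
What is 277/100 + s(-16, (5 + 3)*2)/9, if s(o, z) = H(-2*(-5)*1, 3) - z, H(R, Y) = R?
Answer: 631/300 ≈ 2.1033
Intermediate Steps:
s(o, z) = 10 - z (s(o, z) = -2*(-5)*1 - z = 10*1 - z = 10 - z)
277/100 + s(-16, (5 + 3)*2)/9 = 277/100 + (10 - (5 + 3)*2)/9 = 277*(1/100) + (10 - 8*2)*(⅑) = 277/100 + (10 - 1*16)*(⅑) = 277/100 + (10 - 16)*(⅑) = 277/100 - 6*⅑ = 277/100 - ⅔ = 631/300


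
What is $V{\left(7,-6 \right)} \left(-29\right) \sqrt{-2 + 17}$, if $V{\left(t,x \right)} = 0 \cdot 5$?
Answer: $0$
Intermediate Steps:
$V{\left(t,x \right)} = 0$
$V{\left(7,-6 \right)} \left(-29\right) \sqrt{-2 + 17} = 0 \left(-29\right) \sqrt{-2 + 17} = 0 \sqrt{15} = 0$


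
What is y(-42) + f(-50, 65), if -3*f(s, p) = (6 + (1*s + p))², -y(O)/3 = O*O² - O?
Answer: 221991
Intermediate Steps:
y(O) = -3*O³ + 3*O (y(O) = -3*(O*O² - O) = -3*(O³ - O) = -3*O³ + 3*O)
f(s, p) = -(6 + p + s)²/3 (f(s, p) = -(6 + (1*s + p))²/3 = -(6 + (s + p))²/3 = -(6 + (p + s))²/3 = -(6 + p + s)²/3)
y(-42) + f(-50, 65) = 3*(-42)*(1 - 1*(-42)²) - (6 + 65 - 50)²/3 = 3*(-42)*(1 - 1*1764) - ⅓*21² = 3*(-42)*(1 - 1764) - ⅓*441 = 3*(-42)*(-1763) - 147 = 222138 - 147 = 221991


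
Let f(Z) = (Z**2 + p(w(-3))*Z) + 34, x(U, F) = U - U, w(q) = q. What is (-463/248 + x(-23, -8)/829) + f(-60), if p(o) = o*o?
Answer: 766849/248 ≈ 3092.1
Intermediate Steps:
p(o) = o**2
x(U, F) = 0
f(Z) = 34 + Z**2 + 9*Z (f(Z) = (Z**2 + (-3)**2*Z) + 34 = (Z**2 + 9*Z) + 34 = 34 + Z**2 + 9*Z)
(-463/248 + x(-23, -8)/829) + f(-60) = (-463/248 + 0/829) + (34 + (-60)**2 + 9*(-60)) = (-463*1/248 + 0*(1/829)) + (34 + 3600 - 540) = (-463/248 + 0) + 3094 = -463/248 + 3094 = 766849/248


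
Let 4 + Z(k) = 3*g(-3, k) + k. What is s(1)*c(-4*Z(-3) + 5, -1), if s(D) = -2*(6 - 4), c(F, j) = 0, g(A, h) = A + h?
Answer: 0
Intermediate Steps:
Z(k) = -13 + 4*k (Z(k) = -4 + (3*(-3 + k) + k) = -4 + ((-9 + 3*k) + k) = -4 + (-9 + 4*k) = -13 + 4*k)
s(D) = -4 (s(D) = -2*2 = -4)
s(1)*c(-4*Z(-3) + 5, -1) = -4*0 = 0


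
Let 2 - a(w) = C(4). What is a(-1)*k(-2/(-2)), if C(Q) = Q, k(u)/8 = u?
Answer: -16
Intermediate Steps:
k(u) = 8*u
a(w) = -2 (a(w) = 2 - 1*4 = 2 - 4 = -2)
a(-1)*k(-2/(-2)) = -16*(-2/(-2)) = -16*(-2*(-½)) = -16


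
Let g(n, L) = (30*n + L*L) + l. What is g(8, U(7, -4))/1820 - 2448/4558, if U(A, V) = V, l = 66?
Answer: -106703/296270 ≈ -0.36015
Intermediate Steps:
g(n, L) = 66 + L² + 30*n (g(n, L) = (30*n + L*L) + 66 = (30*n + L²) + 66 = (L² + 30*n) + 66 = 66 + L² + 30*n)
g(8, U(7, -4))/1820 - 2448/4558 = (66 + (-4)² + 30*8)/1820 - 2448/4558 = (66 + 16 + 240)*(1/1820) - 2448*1/4558 = 322*(1/1820) - 1224/2279 = 23/130 - 1224/2279 = -106703/296270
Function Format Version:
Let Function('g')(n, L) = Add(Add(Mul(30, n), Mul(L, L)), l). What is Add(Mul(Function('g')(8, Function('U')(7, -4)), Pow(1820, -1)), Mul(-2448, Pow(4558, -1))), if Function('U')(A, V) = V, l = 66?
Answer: Rational(-106703, 296270) ≈ -0.36015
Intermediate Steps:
Function('g')(n, L) = Add(66, Pow(L, 2), Mul(30, n)) (Function('g')(n, L) = Add(Add(Mul(30, n), Mul(L, L)), 66) = Add(Add(Mul(30, n), Pow(L, 2)), 66) = Add(Add(Pow(L, 2), Mul(30, n)), 66) = Add(66, Pow(L, 2), Mul(30, n)))
Add(Mul(Function('g')(8, Function('U')(7, -4)), Pow(1820, -1)), Mul(-2448, Pow(4558, -1))) = Add(Mul(Add(66, Pow(-4, 2), Mul(30, 8)), Pow(1820, -1)), Mul(-2448, Pow(4558, -1))) = Add(Mul(Add(66, 16, 240), Rational(1, 1820)), Mul(-2448, Rational(1, 4558))) = Add(Mul(322, Rational(1, 1820)), Rational(-1224, 2279)) = Add(Rational(23, 130), Rational(-1224, 2279)) = Rational(-106703, 296270)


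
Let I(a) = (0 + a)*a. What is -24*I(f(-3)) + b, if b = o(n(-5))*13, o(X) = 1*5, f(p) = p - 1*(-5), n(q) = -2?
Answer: -31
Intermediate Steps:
f(p) = 5 + p (f(p) = p + 5 = 5 + p)
I(a) = a**2 (I(a) = a*a = a**2)
o(X) = 5
b = 65 (b = 5*13 = 65)
-24*I(f(-3)) + b = -24*(5 - 3)**2 + 65 = -24*2**2 + 65 = -24*4 + 65 = -96 + 65 = -31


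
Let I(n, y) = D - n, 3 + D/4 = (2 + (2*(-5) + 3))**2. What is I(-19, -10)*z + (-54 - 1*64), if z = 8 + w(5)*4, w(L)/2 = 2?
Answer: 2450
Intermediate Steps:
w(L) = 4 (w(L) = 2*2 = 4)
z = 24 (z = 8 + 4*4 = 8 + 16 = 24)
D = 88 (D = -12 + 4*(2 + (2*(-5) + 3))**2 = -12 + 4*(2 + (-10 + 3))**2 = -12 + 4*(2 - 7)**2 = -12 + 4*(-5)**2 = -12 + 4*25 = -12 + 100 = 88)
I(n, y) = 88 - n
I(-19, -10)*z + (-54 - 1*64) = (88 - 1*(-19))*24 + (-54 - 1*64) = (88 + 19)*24 + (-54 - 64) = 107*24 - 118 = 2568 - 118 = 2450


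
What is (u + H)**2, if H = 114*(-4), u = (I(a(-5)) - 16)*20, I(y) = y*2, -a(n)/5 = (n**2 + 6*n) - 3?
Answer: 678976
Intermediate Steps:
a(n) = 15 - 30*n - 5*n**2 (a(n) = -5*((n**2 + 6*n) - 3) = -5*(-3 + n**2 + 6*n) = 15 - 30*n - 5*n**2)
I(y) = 2*y
u = 1280 (u = (2*(15 - 30*(-5) - 5*(-5)**2) - 16)*20 = (2*(15 + 150 - 5*25) - 16)*20 = (2*(15 + 150 - 125) - 16)*20 = (2*40 - 16)*20 = (80 - 16)*20 = 64*20 = 1280)
H = -456
(u + H)**2 = (1280 - 456)**2 = 824**2 = 678976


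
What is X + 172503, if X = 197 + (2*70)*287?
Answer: 212880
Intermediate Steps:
X = 40377 (X = 197 + 140*287 = 197 + 40180 = 40377)
X + 172503 = 40377 + 172503 = 212880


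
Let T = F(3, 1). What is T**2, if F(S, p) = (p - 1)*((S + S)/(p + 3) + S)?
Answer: 0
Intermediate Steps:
F(S, p) = (-1 + p)*(S + 2*S/(3 + p)) (F(S, p) = (-1 + p)*((2*S)/(3 + p) + S) = (-1 + p)*(2*S/(3 + p) + S) = (-1 + p)*(S + 2*S/(3 + p)))
T = 0 (T = 3*(-5 + 1**2 + 4*1)/(3 + 1) = 3*(-5 + 1 + 4)/4 = 3*(1/4)*0 = 0)
T**2 = 0**2 = 0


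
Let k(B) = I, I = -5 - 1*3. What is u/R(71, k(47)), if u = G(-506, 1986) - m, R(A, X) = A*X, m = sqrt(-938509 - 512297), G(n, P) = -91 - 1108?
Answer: 1199/568 + I*sqrt(1450806)/568 ≈ 2.1109 + 2.1206*I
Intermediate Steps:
G(n, P) = -1199
m = I*sqrt(1450806) (m = sqrt(-1450806) = I*sqrt(1450806) ≈ 1204.5*I)
I = -8 (I = -5 - 3 = -8)
k(B) = -8
u = -1199 - I*sqrt(1450806) ≈ -1199.0 - 1204.5*I
u/R(71, k(47)) = (-1199 - I*sqrt(1450806))/((71*(-8))) = (-1199 - I*sqrt(1450806))/(-568) = (-1199 - I*sqrt(1450806))*(-1/568) = 1199/568 + I*sqrt(1450806)/568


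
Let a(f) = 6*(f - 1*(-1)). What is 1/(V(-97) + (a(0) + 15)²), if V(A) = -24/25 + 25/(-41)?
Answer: 1025/450416 ≈ 0.0022757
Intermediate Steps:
a(f) = 6 + 6*f (a(f) = 6*(f + 1) = 6*(1 + f) = 6 + 6*f)
V(A) = -1609/1025 (V(A) = -24*1/25 + 25*(-1/41) = -24/25 - 25/41 = -1609/1025)
1/(V(-97) + (a(0) + 15)²) = 1/(-1609/1025 + ((6 + 6*0) + 15)²) = 1/(-1609/1025 + ((6 + 0) + 15)²) = 1/(-1609/1025 + (6 + 15)²) = 1/(-1609/1025 + 21²) = 1/(-1609/1025 + 441) = 1/(450416/1025) = 1025/450416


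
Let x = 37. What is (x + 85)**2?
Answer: 14884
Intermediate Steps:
(x + 85)**2 = (37 + 85)**2 = 122**2 = 14884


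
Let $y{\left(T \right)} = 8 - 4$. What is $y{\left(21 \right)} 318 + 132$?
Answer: $1404$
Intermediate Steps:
$y{\left(T \right)} = 4$ ($y{\left(T \right)} = 8 - 4 = 4$)
$y{\left(21 \right)} 318 + 132 = 4 \cdot 318 + 132 = 1272 + 132 = 1404$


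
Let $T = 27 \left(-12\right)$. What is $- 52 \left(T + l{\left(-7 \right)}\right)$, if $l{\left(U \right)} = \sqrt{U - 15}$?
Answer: $16848 - 52 i \sqrt{22} \approx 16848.0 - 243.9 i$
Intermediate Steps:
$l{\left(U \right)} = \sqrt{-15 + U}$
$T = -324$
$- 52 \left(T + l{\left(-7 \right)}\right) = - 52 \left(-324 + \sqrt{-15 - 7}\right) = - 52 \left(-324 + \sqrt{-22}\right) = - 52 \left(-324 + i \sqrt{22}\right) = 16848 - 52 i \sqrt{22}$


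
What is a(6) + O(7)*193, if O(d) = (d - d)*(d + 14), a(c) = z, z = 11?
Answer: 11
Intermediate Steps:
a(c) = 11
O(d) = 0 (O(d) = 0*(14 + d) = 0)
a(6) + O(7)*193 = 11 + 0*193 = 11 + 0 = 11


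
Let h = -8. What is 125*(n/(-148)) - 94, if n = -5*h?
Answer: -4728/37 ≈ -127.78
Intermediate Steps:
n = 40 (n = -5*(-8) = 40)
125*(n/(-148)) - 94 = 125*(40/(-148)) - 94 = 125*(40*(-1/148)) - 94 = 125*(-10/37) - 94 = -1250/37 - 94 = -4728/37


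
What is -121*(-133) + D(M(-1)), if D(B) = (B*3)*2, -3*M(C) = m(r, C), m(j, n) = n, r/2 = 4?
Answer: 16095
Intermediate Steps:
r = 8 (r = 2*4 = 8)
M(C) = -C/3
D(B) = 6*B (D(B) = (3*B)*2 = 6*B)
-121*(-133) + D(M(-1)) = -121*(-133) + 6*(-1/3*(-1)) = 16093 + 6*(1/3) = 16093 + 2 = 16095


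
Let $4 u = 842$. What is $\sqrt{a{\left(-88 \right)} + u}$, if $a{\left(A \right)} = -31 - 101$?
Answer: $\frac{\sqrt{314}}{2} \approx 8.86$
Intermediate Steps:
$u = \frac{421}{2}$ ($u = \frac{1}{4} \cdot 842 = \frac{421}{2} \approx 210.5$)
$a{\left(A \right)} = -132$ ($a{\left(A \right)} = -31 - 101 = -132$)
$\sqrt{a{\left(-88 \right)} + u} = \sqrt{-132 + \frac{421}{2}} = \sqrt{\frac{157}{2}} = \frac{\sqrt{314}}{2}$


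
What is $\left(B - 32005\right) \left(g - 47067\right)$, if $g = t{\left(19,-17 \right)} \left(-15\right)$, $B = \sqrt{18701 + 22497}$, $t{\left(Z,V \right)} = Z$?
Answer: $1515500760 - 47352 \sqrt{41198} \approx 1.5059 \cdot 10^{9}$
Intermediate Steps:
$B = \sqrt{41198} \approx 202.97$
$g = -285$ ($g = 19 \left(-15\right) = -285$)
$\left(B - 32005\right) \left(g - 47067\right) = \left(\sqrt{41198} - 32005\right) \left(-285 - 47067\right) = \left(-32005 + \sqrt{41198}\right) \left(-47352\right) = 1515500760 - 47352 \sqrt{41198}$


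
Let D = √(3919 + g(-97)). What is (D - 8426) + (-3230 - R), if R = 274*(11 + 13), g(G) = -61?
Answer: -18232 + √3858 ≈ -18170.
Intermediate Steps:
R = 6576 (R = 274*24 = 6576)
D = √3858 (D = √(3919 - 61) = √3858 ≈ 62.113)
(D - 8426) + (-3230 - R) = (√3858 - 8426) + (-3230 - 1*6576) = (-8426 + √3858) + (-3230 - 6576) = (-8426 + √3858) - 9806 = -18232 + √3858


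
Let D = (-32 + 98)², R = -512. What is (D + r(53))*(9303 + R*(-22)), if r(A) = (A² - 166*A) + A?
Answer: -32495860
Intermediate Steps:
r(A) = A² - 165*A
D = 4356 (D = 66² = 4356)
(D + r(53))*(9303 + R*(-22)) = (4356 + 53*(-165 + 53))*(9303 - 512*(-22)) = (4356 + 53*(-112))*(9303 + 11264) = (4356 - 5936)*20567 = -1580*20567 = -32495860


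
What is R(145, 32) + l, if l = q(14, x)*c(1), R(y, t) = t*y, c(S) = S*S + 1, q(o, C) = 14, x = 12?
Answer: 4668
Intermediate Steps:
c(S) = 1 + S**2 (c(S) = S**2 + 1 = 1 + S**2)
l = 28 (l = 14*(1 + 1**2) = 14*(1 + 1) = 14*2 = 28)
R(145, 32) + l = 32*145 + 28 = 4640 + 28 = 4668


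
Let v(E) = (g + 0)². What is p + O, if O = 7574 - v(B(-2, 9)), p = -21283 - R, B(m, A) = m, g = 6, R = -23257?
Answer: 9512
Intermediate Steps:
v(E) = 36 (v(E) = (6 + 0)² = 6² = 36)
p = 1974 (p = -21283 - 1*(-23257) = -21283 + 23257 = 1974)
O = 7538 (O = 7574 - 1*36 = 7574 - 36 = 7538)
p + O = 1974 + 7538 = 9512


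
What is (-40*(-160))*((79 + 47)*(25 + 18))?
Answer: 34675200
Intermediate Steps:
(-40*(-160))*((79 + 47)*(25 + 18)) = 6400*(126*43) = 6400*5418 = 34675200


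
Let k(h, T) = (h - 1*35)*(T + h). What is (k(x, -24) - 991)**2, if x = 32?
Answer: 1030225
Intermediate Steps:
k(h, T) = (-35 + h)*(T + h) (k(h, T) = (h - 35)*(T + h) = (-35 + h)*(T + h))
(k(x, -24) - 991)**2 = ((32**2 - 35*(-24) - 35*32 - 24*32) - 991)**2 = ((1024 + 840 - 1120 - 768) - 991)**2 = (-24 - 991)**2 = (-1015)**2 = 1030225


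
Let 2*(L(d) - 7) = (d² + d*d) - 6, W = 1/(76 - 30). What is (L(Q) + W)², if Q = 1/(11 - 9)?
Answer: 154449/8464 ≈ 18.248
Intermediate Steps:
W = 1/46 ≈ 0.021739
Q = ½ (Q = 1/2 = ½ ≈ 0.50000)
L(d) = 4 + d² (L(d) = 7 + ((d² + d*d) - 6)/2 = 7 + ((d² + d²) - 6)/2 = 7 + (2*d² - 6)/2 = 7 + (-6 + 2*d²)/2 = 7 + (-3 + d²) = 4 + d²)
(L(Q) + W)² = ((4 + (½)²) + 1/46)² = ((4 + ¼) + 1/46)² = (17/4 + 1/46)² = (393/92)² = 154449/8464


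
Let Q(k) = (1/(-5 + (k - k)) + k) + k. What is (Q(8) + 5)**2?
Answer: 10816/25 ≈ 432.64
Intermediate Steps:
Q(k) = -1/5 + 2*k (Q(k) = (1/(-5 + 0) + k) + k = (1/(-5) + k) + k = (-1/5 + k) + k = -1/5 + 2*k)
(Q(8) + 5)**2 = ((-1/5 + 2*8) + 5)**2 = ((-1/5 + 16) + 5)**2 = (79/5 + 5)**2 = (104/5)**2 = 10816/25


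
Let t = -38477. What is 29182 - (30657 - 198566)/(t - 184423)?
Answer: 6504499891/222900 ≈ 29181.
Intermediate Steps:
29182 - (30657 - 198566)/(t - 184423) = 29182 - (30657 - 198566)/(-38477 - 184423) = 29182 - (-167909)/(-222900) = 29182 - (-167909)*(-1)/222900 = 29182 - 1*167909/222900 = 29182 - 167909/222900 = 6504499891/222900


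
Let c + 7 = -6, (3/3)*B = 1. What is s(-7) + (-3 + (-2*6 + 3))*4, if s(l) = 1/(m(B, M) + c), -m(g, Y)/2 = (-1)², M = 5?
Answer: -721/15 ≈ -48.067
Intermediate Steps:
B = 1
m(g, Y) = -2 (m(g, Y) = -2*(-1)² = -2*1 = -2)
c = -13 (c = -7 - 6 = -13)
s(l) = -1/15 (s(l) = 1/(-2 - 13) = 1/(-15) = -1/15)
s(-7) + (-3 + (-2*6 + 3))*4 = -1/15 + (-3 + (-2*6 + 3))*4 = -1/15 + (-3 + (-12 + 3))*4 = -1/15 + (-3 - 9)*4 = -1/15 - 12*4 = -1/15 - 48 = -721/15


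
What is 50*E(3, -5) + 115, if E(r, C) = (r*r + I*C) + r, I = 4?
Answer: -285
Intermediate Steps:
E(r, C) = r + r² + 4*C (E(r, C) = (r*r + 4*C) + r = (r² + 4*C) + r = r + r² + 4*C)
50*E(3, -5) + 115 = 50*(3 + 3² + 4*(-5)) + 115 = 50*(3 + 9 - 20) + 115 = 50*(-8) + 115 = -400 + 115 = -285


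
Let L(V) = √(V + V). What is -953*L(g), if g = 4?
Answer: -1906*√2 ≈ -2695.5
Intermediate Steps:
L(V) = √2*√V (L(V) = √(2*V) = √2*√V)
-953*L(g) = -953*√2*√4 = -953*√2*2 = -1906*√2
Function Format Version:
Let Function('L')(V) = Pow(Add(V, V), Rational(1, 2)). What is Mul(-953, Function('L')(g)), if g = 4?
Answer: Mul(-1906, Pow(2, Rational(1, 2))) ≈ -2695.5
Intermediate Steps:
Function('L')(V) = Mul(Pow(2, Rational(1, 2)), Pow(V, Rational(1, 2))) (Function('L')(V) = Pow(Mul(2, V), Rational(1, 2)) = Mul(Pow(2, Rational(1, 2)), Pow(V, Rational(1, 2))))
Mul(-953, Function('L')(g)) = Mul(-953, Mul(Pow(2, Rational(1, 2)), Pow(4, Rational(1, 2)))) = Mul(-953, Mul(Pow(2, Rational(1, 2)), 2)) = Mul(-953, Mul(2, Pow(2, Rational(1, 2)))) = Mul(-1906, Pow(2, Rational(1, 2)))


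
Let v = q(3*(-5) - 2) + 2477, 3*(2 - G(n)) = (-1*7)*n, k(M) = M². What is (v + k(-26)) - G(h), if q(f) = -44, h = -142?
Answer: 10315/3 ≈ 3438.3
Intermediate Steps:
G(n) = 2 + 7*n/3 (G(n) = 2 - (-1*7)*n/3 = 2 - (-7)*n/3 = 2 + 7*n/3)
v = 2433 (v = -44 + 2477 = 2433)
(v + k(-26)) - G(h) = (2433 + (-26)²) - (2 + (7/3)*(-142)) = (2433 + 676) - (2 - 994/3) = 3109 - 1*(-988/3) = 3109 + 988/3 = 10315/3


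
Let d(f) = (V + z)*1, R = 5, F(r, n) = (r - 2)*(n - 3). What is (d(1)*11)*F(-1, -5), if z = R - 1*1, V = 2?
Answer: 1584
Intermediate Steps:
F(r, n) = (-3 + n)*(-2 + r) (F(r, n) = (-2 + r)*(-3 + n) = (-3 + n)*(-2 + r))
z = 4 (z = 5 - 1*1 = 5 - 1 = 4)
d(f) = 6 (d(f) = (2 + 4)*1 = 6*1 = 6)
(d(1)*11)*F(-1, -5) = (6*11)*(6 - 3*(-1) - 2*(-5) - 5*(-1)) = 66*(6 + 3 + 10 + 5) = 66*24 = 1584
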